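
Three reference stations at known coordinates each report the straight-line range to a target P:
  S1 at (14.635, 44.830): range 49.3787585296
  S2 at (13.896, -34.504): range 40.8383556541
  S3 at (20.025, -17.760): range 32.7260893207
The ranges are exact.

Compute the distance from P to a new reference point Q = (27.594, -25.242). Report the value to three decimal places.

43.228

eq1: (x − 14.635)² + (y − 44.830)² = 49.3787585296²
eq2: (x − 13.896)² + (y + 34.504)² = 40.8383556541²
eq3: (x − 20.025)² + (y + 17.760)² = 32.7260893207²
eq3−eq2, eq3−eq1 (x²,y² cancel):
  -12.258·x − 33.488·y = 70.432237
  -10.780·x + 125.180·y = 140.229028
det = -12.258·125.180 − -33.488·-10.780 = -1895.457080
x = (70.432237·125.180 − -33.488·140.229028) / -1895.457080 = -7.128991
y = (-12.258·140.229028 − 70.432237·-10.780) / -1895.457080 = 0.506299
|P − Q| = √((-7.128991 − 27.594)² + (0.506299 − -25.242)²) = 43.228012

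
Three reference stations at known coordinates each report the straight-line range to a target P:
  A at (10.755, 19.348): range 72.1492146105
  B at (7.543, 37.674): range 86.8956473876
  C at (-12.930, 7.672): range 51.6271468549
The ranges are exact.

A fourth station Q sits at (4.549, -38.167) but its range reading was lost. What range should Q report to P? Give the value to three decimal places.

32.168

eq1: (x − 10.755)² + (y − 19.348)² = 72.1492146105²
eq2: (x − 7.543)² + (y − 37.674)² = 86.8956473876²
eq3: (x + 12.930)² + (y − 7.672)² = 51.6271468549²
eq3−eq1, eq3−eq2 (x²,y² cancel):
  47.370·x + 23.352·y = -2276.176232
  40.946·x + 60.004·y = -3635.308602
det = 47.370·60.004 − 23.352·40.946 = 1886.218488
x = (-2276.176232·60.004 − 23.352·-3635.308602) / 1886.218488 = -27.402951
y = (47.370·-3635.308602 − -2276.176232·40.946) / 1886.218488 = -41.884997
|P − Q| = √((-27.402951 − 4.549)² + (-41.884997 − -38.167)²) = 32.167540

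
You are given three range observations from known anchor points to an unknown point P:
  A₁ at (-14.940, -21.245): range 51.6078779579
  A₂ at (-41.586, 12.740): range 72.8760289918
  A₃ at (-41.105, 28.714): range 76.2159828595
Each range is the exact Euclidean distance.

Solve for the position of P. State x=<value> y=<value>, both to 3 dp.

x=30.633 y=2.973

eq1: (x + 14.940)² + (y + 21.245)² = 51.6078779579²
eq2: (x + 41.586)² + (y − 12.740)² = 72.8760289918²
eq3: (x + 41.105)² + (y − 28.714)² = 76.2159828595²
eq2−eq1, eq2−eq3 (x²,y² cancel):
  53.292·x − 67.970·y = 1430.393163
  0.962·x + 31.948·y = 124.451383
det = 53.292·31.948 − -67.970·0.962 = 1767.959956
x = (1430.393163·31.948 − -67.970·124.451383) / 1767.959956 = 30.632572
y = (53.292·124.451383 − 1430.393163·0.962) / 1767.959956 = 2.973045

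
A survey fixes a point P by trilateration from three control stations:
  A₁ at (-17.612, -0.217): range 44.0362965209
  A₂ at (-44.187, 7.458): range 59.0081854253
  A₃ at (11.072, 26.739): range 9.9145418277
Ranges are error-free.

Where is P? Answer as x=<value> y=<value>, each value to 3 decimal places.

eq1: (x + 17.612)² + (y + 0.217)² = 44.0362965209²
eq2: (x + 44.187)² + (y − 7.458)² = 59.0081854253²
eq3: (x − 11.072)² + (y − 26.739)² = 9.9145418277²
eq2−eq3, eq2−eq1 (x²,y² cancel):
  110.518·x + 38.562·y = 2213.118380
  53.150·x − 15.350·y = -155.112564
det = 110.518·-15.350 − 38.562·53.150 = -3746.021600
x = (2213.118380·-15.350 − 38.562·-155.112564) / -3746.021600 = 7.471905
y = (110.518·-155.112564 − 2213.118380·53.150) / -3746.021600 = 35.976827

x=7.472 y=35.977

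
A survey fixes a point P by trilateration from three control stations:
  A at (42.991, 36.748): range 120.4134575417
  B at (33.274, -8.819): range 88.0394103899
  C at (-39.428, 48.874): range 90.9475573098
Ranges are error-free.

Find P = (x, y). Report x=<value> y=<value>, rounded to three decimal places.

x=-48.424 y=-41.628

eq1: (x − 42.991)² + (y − 36.748)² = 120.4134575417²
eq2: (x − 33.274)² + (y + 8.819)² = 88.0394103899²
eq3: (x + 39.428)² + (y − 48.874)² = 90.9475573098²
eq3−eq1, eq3−eq2 (x²,y² cancel):
  164.838·x − 24.252·y = -6972.536052
  145.404·x − 115.386·y = -2237.780824
det = 164.838·-115.386 − -24.252·145.404 = -15493.659660
x = (-6972.536052·-115.386 − -24.252·-2237.780824) / -15493.659660 = -48.423833
y = (164.838·-2237.780824 − -6972.536052·145.404) / -15493.659660 = -41.627564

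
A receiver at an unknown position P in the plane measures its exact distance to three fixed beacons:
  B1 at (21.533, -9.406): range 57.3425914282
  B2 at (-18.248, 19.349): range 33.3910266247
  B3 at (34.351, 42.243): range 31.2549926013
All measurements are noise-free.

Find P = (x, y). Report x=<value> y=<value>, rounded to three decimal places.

x=3.212 y=44.931

eq1: (x − 21.533)² + (y + 9.406)² = 57.3425914282²
eq2: (x + 18.248)² + (y − 19.349)² = 33.3910266247²
eq3: (x − 34.351)² + (y − 42.243)² = 31.2549926013²
eq1−eq3, eq1−eq2 (x²,y² cancel):
  25.636·x + 103.298·y = 4723.617554
  -79.562·x + 57.510·y = 2328.442513
det = 25.636·57.510 − 103.298·-79.562 = 9692.921836
x = (4723.617554·57.510 − 103.298·2328.442513) / 9692.921836 = 3.211807
y = (25.636·2328.442513 − 4723.617554·-79.562) / 9692.921836 = 44.930973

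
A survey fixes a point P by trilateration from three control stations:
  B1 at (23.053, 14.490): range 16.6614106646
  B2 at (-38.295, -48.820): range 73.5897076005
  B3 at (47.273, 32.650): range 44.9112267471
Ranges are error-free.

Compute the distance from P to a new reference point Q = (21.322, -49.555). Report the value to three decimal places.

eq1: (x − 23.053)² + (y − 14.490)² = 16.6614106646²
eq2: (x + 38.295)² + (y + 48.820)² = 73.5897076005²
eq3: (x − 47.273)² + (y − 32.650)² = 44.9112267471²
eq3−eq2, eq3−eq1 (x²,y² cancel):
  -171.136·x − 162.940·y = -2849.286381
  -48.440·x − 36.320·y = -819.942437
det = -171.136·-36.320 − -162.940·-48.440 = -1677.154080
x = (-2849.286381·-36.320 − -162.940·-819.942437) / -1677.154080 = 17.956215
y = (-171.136·-819.942437 − -2849.286381·-48.440) / -1677.154080 = -1.372704
|P − Q| = √((17.956215 − 21.322)² + (-1.372704 − -49.555)²) = 48.299711

48.300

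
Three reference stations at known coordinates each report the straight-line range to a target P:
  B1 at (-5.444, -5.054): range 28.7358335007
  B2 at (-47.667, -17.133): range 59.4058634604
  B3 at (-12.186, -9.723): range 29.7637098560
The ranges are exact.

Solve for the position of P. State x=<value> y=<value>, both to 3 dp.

eq1: (x + 5.444)² + (y + 5.054)² = 28.7358335007²
eq2: (x + 47.667)² + (y + 17.133)² = 59.4058634604²
eq3: (x + 12.186)² + (y + 9.723)² = 29.7637098560²
eq3−eq2, eq3−eq1 (x²,y² cancel):
  -70.962·x − 14.820·y = -320.530936
  13.484·x + 9.338·y = -127.724976
det = -70.962·9.338 − -14.820·13.484 = -462.810276
x = (-320.530936·9.338 − -14.820·-127.724976) / -462.810276 = 10.557246
y = (-70.962·-127.724976 − -320.530936·13.484) / -462.810276 = -28.922562

x=10.557 y=-28.923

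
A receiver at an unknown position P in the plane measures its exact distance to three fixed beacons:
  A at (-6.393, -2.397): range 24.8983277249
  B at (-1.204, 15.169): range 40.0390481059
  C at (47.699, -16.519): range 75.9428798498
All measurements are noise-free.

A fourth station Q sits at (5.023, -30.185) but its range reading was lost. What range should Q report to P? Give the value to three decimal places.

eq1: (x + 6.393)² + (y + 2.397)² = 24.8983277249²
eq2: (x + 1.204)² + (y − 15.169)² = 40.0390481059²
eq3: (x − 47.699)² + (y + 16.519)² = 75.9428798498²
eq3−eq1, eq3−eq2 (x²,y² cancel):
  -108.184·x + 28.244·y = 2645.938372
  -97.806·x + 63.376·y = 1847.671842
det = -108.184·63.376 − 28.244·-97.806 = -4093.836520
x = (2645.938372·63.376 − 28.244·1847.671842) / -4093.836520 = -28.213962
y = (-108.184·1847.671842 − 2645.938372·-97.806) / -4093.836520 = -14.387511
|P − Q| = √((-28.213962 − 5.023)² + (-14.387511 − -30.185)²) = 36.800221

36.800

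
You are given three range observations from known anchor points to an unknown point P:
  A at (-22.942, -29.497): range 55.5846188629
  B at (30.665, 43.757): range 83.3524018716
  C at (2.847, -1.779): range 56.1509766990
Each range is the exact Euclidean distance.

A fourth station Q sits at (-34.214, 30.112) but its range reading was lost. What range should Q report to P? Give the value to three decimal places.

18.248

eq1: (x + 22.942)² + (y + 29.497)² = 55.5846188629²
eq2: (x − 30.665)² + (y − 43.757)² = 83.3524018716²
eq3: (x − 2.847)² + (y + 1.779)² = 56.1509766990²
eq3−eq2, eq3−eq1 (x²,y² cancel):
  55.636·x + 91.072·y = -950.943690
  -51.578·x − 55.436·y = 1448.420453
det = 55.636·-55.436 − 91.072·-51.578 = 1613.074320
x = (-950.943690·-55.436 − 91.072·1448.420453) / 1613.074320 = -49.095093
y = (55.636·1448.420453 − -950.943690·-51.578) / 1613.074320 = 19.550585
|P − Q| = √((-49.095093 − -34.214)² + (19.550585 − 30.112)²) = 18.248025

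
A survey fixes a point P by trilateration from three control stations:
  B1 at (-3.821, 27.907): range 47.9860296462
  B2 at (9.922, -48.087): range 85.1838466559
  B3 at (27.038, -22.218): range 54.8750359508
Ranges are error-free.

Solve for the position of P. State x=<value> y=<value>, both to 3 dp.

x=44.122 y=29.930

eq1: (x + 3.821)² + (y − 27.907)² = 47.9860296462²
eq2: (x − 9.922)² + (y + 48.087)² = 85.1838466559²
eq3: (x − 27.038)² + (y + 22.218)² = 54.8750359508²
eq3−eq2, eq3−eq1 (x²,y² cancel):
  -34.232·x − 51.738·y = -3058.905475
  -61.718·x + 100.250·y = 277.318251
det = -34.232·100.250 − -51.738·-61.718 = -6624.923884
x = (-3058.905475·100.250 − -51.738·277.318251) / -6624.923884 = 44.122376
y = (-34.232·277.318251 − -3058.905475·-61.718) / -6624.923884 = 29.929806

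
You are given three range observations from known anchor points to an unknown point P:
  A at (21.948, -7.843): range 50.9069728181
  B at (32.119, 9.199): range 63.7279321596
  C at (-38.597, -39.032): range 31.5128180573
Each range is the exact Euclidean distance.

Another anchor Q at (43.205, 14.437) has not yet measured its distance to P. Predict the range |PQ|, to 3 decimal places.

75.872

eq1: (x − 21.948)² + (y + 7.843)² = 50.9069728181²
eq2: (x − 32.119)² + (y − 9.199)² = 63.7279321596²
eq3: (x + 38.597)² + (y + 39.032)² = 31.5128180573²
eq2−eq1, eq2−eq3 (x²,y² cancel):
  -20.342·x − 34.084·y = 896.705047
  -141.432·x − 96.462·y = 4965.165306
det = -20.342·-96.462 − -34.084·-141.432 = -2858.338284
x = (896.705047·-96.462 − -34.084·4965.165306) / -2858.338284 = -28.945046
y = (-20.342·4965.165306 − 896.705047·-141.432) / -2858.338284 = -9.033709
|P − Q| = √((-28.945046 − 43.205)² + (-9.033709 − 14.437)²) = 75.871624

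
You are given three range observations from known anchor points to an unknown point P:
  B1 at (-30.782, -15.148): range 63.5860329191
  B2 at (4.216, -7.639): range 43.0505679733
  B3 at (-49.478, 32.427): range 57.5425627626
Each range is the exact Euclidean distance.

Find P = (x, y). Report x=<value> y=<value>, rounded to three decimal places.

x=7.996 y=35.245

eq1: (x + 30.782)² + (y + 15.148)² = 63.5860329191²
eq2: (x − 4.216)² + (y + 7.639)² = 43.0505679733²
eq3: (x + 49.478)² + (y − 32.427)² = 57.5425627626²
eq3−eq1, eq3−eq2 (x²,y² cancel):
  37.392·x − 95.150·y = -3054.626438
  107.388·x − 80.132·y = -1965.658710
det = 37.392·-80.132 − -95.150·107.388 = 7221.672456
x = (-3054.626438·-80.132 − -95.150·-1965.658710) / 7221.672456 = 7.995502
y = (37.392·-1965.658710 − -3054.626438·107.388) / 7221.672456 = 35.245342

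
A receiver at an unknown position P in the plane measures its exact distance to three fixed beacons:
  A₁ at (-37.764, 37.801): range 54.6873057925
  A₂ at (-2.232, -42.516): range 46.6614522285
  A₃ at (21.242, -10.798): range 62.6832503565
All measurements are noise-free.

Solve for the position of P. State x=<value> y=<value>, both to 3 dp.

eq1: (x + 37.764)² + (y − 37.801)² = 54.6873057925²
eq2: (x + 2.232)² + (y + 42.516)² = 46.6614522285²
eq3: (x − 21.242)² + (y + 10.798)² = 62.6832503565²
eq2−eq3, eq2−eq1 (x²,y² cancel):
  46.948·x + 63.436·y = -2996.671463
  -71.064·x + 160.634·y = 229.032926
det = 46.948·160.634 − 63.436·-71.064 = 12049.460936
x = (-2996.671463·160.634 − 63.436·229.032926) / 12049.460936 = -41.155057
y = (46.948·229.032926 − -2996.671463·-71.064) / 12049.460936 = -16.781068

x=-41.155 y=-16.781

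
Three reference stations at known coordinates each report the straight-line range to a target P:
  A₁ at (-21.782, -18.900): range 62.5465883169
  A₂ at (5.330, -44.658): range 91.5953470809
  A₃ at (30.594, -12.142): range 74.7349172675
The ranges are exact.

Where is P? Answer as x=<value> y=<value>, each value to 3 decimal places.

x=-19.195 y=43.593

eq1: (x + 21.782)² + (y + 18.900)² = 62.5465883169²
eq2: (x − 5.330)² + (y + 44.658)² = 91.5953470809²
eq3: (x − 30.594)² + (y + 12.142)² = 74.7349172675²
eq3−eq2, eq3−eq1 (x²,y² cancel):
  -50.528·x − 65.032·y = -1865.074884
  -104.752·x − 13.516·y = 1421.476673
det = -50.528·-13.516 − -65.032·-104.752 = -6129.295616
x = (-1865.074884·-13.516 − -65.032·1421.476673) / -6129.295616 = -19.194673
y = (-50.528·1421.476673 − -1865.074884·-104.752) / -6129.295616 = 43.593051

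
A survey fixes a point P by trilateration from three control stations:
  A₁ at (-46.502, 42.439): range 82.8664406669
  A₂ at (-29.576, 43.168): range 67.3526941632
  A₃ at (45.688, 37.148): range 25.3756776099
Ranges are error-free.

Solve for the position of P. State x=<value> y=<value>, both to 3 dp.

eq1: (x + 46.502)² + (y − 42.439)² = 82.8664406669²
eq2: (x + 29.576)² + (y − 43.168)² = 67.3526941632²
eq3: (x − 45.688)² + (y − 37.148)² = 25.3756776099²
eq2−eq3, eq2−eq1 (x²,y² cancel):
  150.528·x − 12.040·y = 4621.611645
  -33.852·x − 1.458·y = -1105.172853
det = 150.528·-1.458 − -12.040·-33.852 = -627.047904
x = (4621.611645·-1.458 − -12.040·-1105.172853) / -627.047904 = 31.966602
y = (150.528·-1105.172853 − 4621.611645·-33.852) / -627.047904 = 15.802081

x=31.967 y=15.802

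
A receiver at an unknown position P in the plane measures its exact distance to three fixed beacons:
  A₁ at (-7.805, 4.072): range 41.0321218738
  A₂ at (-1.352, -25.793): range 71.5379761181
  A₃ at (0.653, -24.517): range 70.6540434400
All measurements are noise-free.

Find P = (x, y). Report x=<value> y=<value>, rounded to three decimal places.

x=-13.469 y=44.711

eq1: (x + 7.805)² + (y − 4.072)² = 41.0321218738²
eq2: (x + 1.352)² + (y + 25.793)² = 71.5379761181²
eq3: (x − 0.653)² + (y + 24.517)² = 70.6540434400²
eq2−eq3, eq2−eq1 (x²,y² cancel):
  4.010·x + 2.552·y = 60.091118
  -12.906·x + 59.730·y = 2844.439458
det = 4.010·59.730 − 2.552·-12.906 = 272.453412
x = (60.091118·59.730 − 2.552·2844.439458) / 272.453412 = -13.469338
y = (4.010·2844.439458 − 60.091118·-12.906) / 272.453412 = 44.711270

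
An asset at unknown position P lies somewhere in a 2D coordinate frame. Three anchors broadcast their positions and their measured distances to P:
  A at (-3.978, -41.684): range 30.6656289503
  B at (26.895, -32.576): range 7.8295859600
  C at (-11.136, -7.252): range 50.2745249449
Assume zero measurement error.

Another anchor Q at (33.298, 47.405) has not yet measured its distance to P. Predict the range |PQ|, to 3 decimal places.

eq1: (x + 3.978)² + (y + 41.684)² = 30.6656289503²
eq2: (x − 26.895)² + (y + 32.576)² = 7.8295859600²
eq3: (x + 11.136)² + (y + 7.252)² = 50.2745249449²
eq2−eq3, eq2−eq1 (x²,y² cancel):
  -76.062·x + 50.648·y = -4074.160243
  -61.746·x − 18.216·y = -910.234844
det = -76.062·-18.216 − 50.648·-61.746 = 4512.856800
x = (-4074.160243·-18.216 − 50.648·-910.234844) / 4512.856800 = 26.660823
y = (-76.062·-910.234844 − -4074.160243·-61.746) / 4512.856800 = -40.402083
|P − Q| = √((26.660823 − 33.298)² + (-40.402083 − 47.405)²) = 88.057572

88.058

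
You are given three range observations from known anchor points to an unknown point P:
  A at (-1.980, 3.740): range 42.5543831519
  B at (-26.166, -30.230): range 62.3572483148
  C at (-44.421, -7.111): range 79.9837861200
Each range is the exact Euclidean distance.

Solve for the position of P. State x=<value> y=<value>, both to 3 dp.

x=34.882 y=-17.521

eq1: (x + 1.980)² + (y − 3.740)² = 42.5543831519²
eq2: (x + 26.166)² + (y + 30.230)² = 62.3572483148²
eq3: (x + 44.421)² + (y + 7.111)² = 79.9837861200²
eq2−eq1, eq2−eq3 (x²,y² cancel):
  48.372·x + 67.940·y = 496.946436
  -36.510·x + 46.238·y = -2083.700519
det = 48.372·46.238 − 67.940·-36.510 = 4717.113936
x = (496.946436·46.238 − 67.940·-2083.700519) / 4717.113936 = 34.882435
y = (48.372·-2083.700519 − 496.946436·-36.510) / 4717.113936 = -17.521147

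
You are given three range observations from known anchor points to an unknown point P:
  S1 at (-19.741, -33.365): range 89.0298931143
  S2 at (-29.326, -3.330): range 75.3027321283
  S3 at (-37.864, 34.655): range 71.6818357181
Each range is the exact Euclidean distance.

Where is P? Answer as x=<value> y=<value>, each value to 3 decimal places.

eq1: (x + 19.741)² + (y + 33.365)² = 89.0298931143²
eq2: (x + 29.326)² + (y + 3.330)² = 75.3027321283²
eq3: (x + 37.864)² + (y − 34.655)² = 71.6818357181²
eq1−eq2, eq1−eq3 (x²,y² cancel):
  -19.170·x + 60.070·y = 1623.993272
  -36.246·x + 136.040·y = 3919.757511
det = -19.170·136.040 − 60.070·-36.246 = -430.589580
x = (1623.993272·136.040 − 60.070·3919.757511) / -430.589580 = 33.748585
y = (-19.170·3919.757511 − 1623.993272·-36.246) / -430.589580 = 37.805121

x=33.749 y=37.805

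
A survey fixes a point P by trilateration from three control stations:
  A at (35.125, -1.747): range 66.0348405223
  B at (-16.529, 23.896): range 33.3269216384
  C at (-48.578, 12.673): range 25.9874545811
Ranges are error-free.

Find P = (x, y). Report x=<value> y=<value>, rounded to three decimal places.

x=-30.757 y=-6.241

eq1: (x − 35.125)² + (y + 1.747)² = 66.0348405223²
eq2: (x + 16.529)² + (y − 23.896)² = 33.3269216384²
eq3: (x + 48.578)² + (y − 12.673)² = 25.9874545811²
eq2−eq3, eq2−eq1 (x²,y² cancel):
  -64.098·x − 22.446·y = 2111.536266
  103.308·x − 51.286·y = -2857.325480
det = -64.098·-51.286 − -22.446·103.308 = 5606.181396
x = (2111.536266·-51.286 − -22.446·-2857.325480) / 5606.181396 = -30.756724
y = (-64.098·-2857.325480 − 2111.536266·103.308) / 5606.181396 = -6.241279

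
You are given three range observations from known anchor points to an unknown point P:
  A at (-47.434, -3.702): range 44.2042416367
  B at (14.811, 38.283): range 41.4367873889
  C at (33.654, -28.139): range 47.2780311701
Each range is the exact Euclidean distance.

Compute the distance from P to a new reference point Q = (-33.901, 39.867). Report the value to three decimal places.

eq1: (x + 47.434)² + (y + 3.702)² = 44.2042416367²
eq2: (x − 14.811)² + (y − 38.283)² = 41.4367873889²
eq3: (x − 33.654)² + (y + 28.139)² = 47.2780311701²
eq3−eq1, eq3−eq2 (x²,y² cancel):
  -162.176·x + 48.874·y = 620.491376
  -37.686·x + 132.844·y = 278.763655
det = -162.176·132.844 − 48.874·-37.686 = -19702.242980
x = (620.491376·132.844 − 48.874·278.763655) / -19702.242980 = -3.492204
y = (-162.176·278.763655 − 620.491376·-37.686) / -19702.242980 = 1.107739
|P − Q| = √((-3.492204 − -33.901)² + (1.107739 − 39.867)²) = 49.264340

49.264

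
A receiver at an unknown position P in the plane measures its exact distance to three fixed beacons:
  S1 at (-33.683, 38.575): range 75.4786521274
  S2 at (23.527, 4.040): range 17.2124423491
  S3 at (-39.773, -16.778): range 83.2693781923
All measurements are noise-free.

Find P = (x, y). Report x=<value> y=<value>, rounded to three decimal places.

x=37.644 y=13.888

eq1: (x + 33.683)² + (y − 38.575)² = 75.4786521274²
eq2: (x − 23.527)² + (y − 4.040)² = 17.2124423491²
eq3: (x + 39.773)² + (y + 16.778)² = 83.2693781923²
eq1−eq2, eq1−eq3 (x²,y² cancel):
  114.420·x − 69.070·y = 3348.024970
  -12.180·x − 110.706·y = -1995.944719
det = 114.420·-110.706 − -69.070·-12.180 = -13508.253120
x = (3348.024970·-110.706 − -69.070·-1995.944719) / -13508.253120 = 37.644124
y = (114.420·-1995.944719 − 3348.024970·-12.180) / -13508.253120 = 13.887588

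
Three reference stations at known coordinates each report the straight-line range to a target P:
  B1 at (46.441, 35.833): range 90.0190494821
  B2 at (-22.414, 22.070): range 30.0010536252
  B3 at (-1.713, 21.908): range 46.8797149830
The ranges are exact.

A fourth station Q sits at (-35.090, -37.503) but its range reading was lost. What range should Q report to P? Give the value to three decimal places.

81.579

eq1: (x − 46.441)² + (y − 35.833)² = 90.0190494821²
eq2: (x + 22.414)² + (y − 22.070)² = 30.0010536252²
eq3: (x + 1.713)² + (y − 21.908)² = 46.8797149830²
eq2−eq1, eq2−eq3 (x²,y² cancel):
  137.710·x + 27.526·y = -4752.067977
  41.402·x − 0.324·y = -1804.221921
det = 137.710·-0.324 − 27.526·41.402 = -1184.249492
x = (-4752.067977·-0.324 − 27.526·-1804.221921) / -1184.249492 = -43.236398
y = (137.710·-1804.221921 − -4752.067977·41.402) / -1184.249492 = 43.668402
|P − Q| = √((-43.236398 − -35.090)² + (43.668402 − -37.503)²) = 81.579165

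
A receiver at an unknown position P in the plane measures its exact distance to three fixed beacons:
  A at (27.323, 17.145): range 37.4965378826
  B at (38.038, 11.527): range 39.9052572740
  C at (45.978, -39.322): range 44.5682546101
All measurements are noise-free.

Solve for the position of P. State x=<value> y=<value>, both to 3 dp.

eq1: (x − 27.323)² + (y − 17.145)² = 37.4965378826²
eq2: (x − 38.038)² + (y − 11.527)² = 39.9052572740²
eq3: (x − 45.978)² + (y + 39.322)² = 44.5682546101²
eq1−eq2, eq1−eq3 (x²,y² cancel):
  21.430·x − 11.236·y = 352.824614
  37.310·x − 112.934·y = 2039.359848
det = 21.430·-112.934 − -11.236·37.310 = -2000.960460
x = (352.824614·-112.934 − -11.236·2039.359848) / -2000.960460 = 8.461760
y = (21.430·2039.359848 − 352.824614·37.310) / -2000.960460 = -15.262468

x=8.462 y=-15.262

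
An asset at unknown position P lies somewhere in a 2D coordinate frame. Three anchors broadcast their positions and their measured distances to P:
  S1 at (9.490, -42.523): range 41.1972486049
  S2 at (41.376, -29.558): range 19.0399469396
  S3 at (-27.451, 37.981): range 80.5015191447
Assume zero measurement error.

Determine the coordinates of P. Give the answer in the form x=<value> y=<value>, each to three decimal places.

eq1: (x − 9.490)² + (y + 42.523)² = 41.1972486049²
eq2: (x − 41.376)² + (y + 29.558)² = 19.0399469396²
eq3: (x + 27.451)² + (y − 37.981)² = 80.5015191447²
eq3−eq2, eq3−eq1 (x²,y² cancel):
  137.654·x − 135.078·y = 6507.509983
  73.882·x − 161.008·y = 4485.433159
det = 137.654·-161.008 − -135.078·73.882 = -12183.562436
x = (6507.509983·-161.008 − -135.078·4485.433159) / -12183.562436 = 36.268360
y = (137.654·4485.433159 − 6507.509983·73.882) / -12183.562436 = -11.215928

x=36.268 y=-11.216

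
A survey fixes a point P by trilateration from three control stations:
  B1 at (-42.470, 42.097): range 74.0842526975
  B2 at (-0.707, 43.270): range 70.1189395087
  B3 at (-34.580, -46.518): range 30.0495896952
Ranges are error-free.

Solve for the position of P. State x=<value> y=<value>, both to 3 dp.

x=-12.819 y=-25.795

eq1: (x + 42.470)² + (y − 42.097)² = 74.0842526975²
eq2: (x + 0.707)² + (y − 43.270)² = 70.1189395087²
eq3: (x + 34.580)² + (y + 46.518)² = 30.0495896952²
eq3−eq1, eq3−eq2 (x²,y² cancel):
  -15.780·x + 177.230·y = -4369.341072
  67.746·x + 179.576·y = -5500.595812
det = -15.780·179.576 − 177.230·67.746 = -14840.332860
x = (-4369.341072·179.576 − 177.230·-5500.595812) / -14840.332860 = -12.819241
y = (-15.780·-5500.595812 − -4369.341072·67.746) / -14840.332860 = -25.794892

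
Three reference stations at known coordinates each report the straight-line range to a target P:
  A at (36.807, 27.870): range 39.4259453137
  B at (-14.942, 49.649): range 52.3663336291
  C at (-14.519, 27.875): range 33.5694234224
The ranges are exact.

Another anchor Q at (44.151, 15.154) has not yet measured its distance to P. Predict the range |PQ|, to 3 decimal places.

eq1: (x − 36.807)² + (y − 27.870)² = 39.4259453137²
eq2: (x + 14.942)² + (y − 49.649)² = 52.3663336291²
eq3: (x + 14.519)² + (y − 27.875)² = 33.5694234224²
eq3−eq1, eq3−eq2 (x²,y² cancel):
  102.652·x − 0.010·y = 716.176188
  -0.846·x + 43.548·y = 85.142870
det = 102.652·43.548 − -0.010·-0.846 = 4470.280836
x = (716.176188·43.548 − -0.010·85.142870) / 4470.280836 = 6.976942
y = (102.652·85.142870 − 716.176188·-0.846) / 4470.280836 = 2.090690
|P − Q| = √((6.976942 − 44.151)² + (2.090690 − 15.154)²) = 39.402546

39.403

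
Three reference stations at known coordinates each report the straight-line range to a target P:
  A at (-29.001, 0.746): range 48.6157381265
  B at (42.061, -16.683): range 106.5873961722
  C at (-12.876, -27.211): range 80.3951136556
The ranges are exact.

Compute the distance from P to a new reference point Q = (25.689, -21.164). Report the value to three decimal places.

eq1: (x + 29.001)² + (y − 0.746)² = 48.6157381265²
eq2: (x − 42.061)² + (y + 16.683)² = 106.5873961722²
eq3: (x + 12.876)² + (y + 27.211)² = 80.3951136556²
eq2−eq1, eq2−eq3 (x²,y² cancel):
  -142.124·x + 34.858·y = 7791.547336
  -109.874·x − 21.056·y = 3756.278410
det = -142.124·-21.056 − 34.858·-109.874 = 6822.550836
x = (7791.547336·-21.056 − 34.858·3756.278410) / 6822.550836 = -43.238252
y = (-142.124·3756.278410 − 7791.547336·-109.874) / 6822.550836 = 47.230305
|P − Q| = √((-43.238252 − 25.689)² + (47.230305 − -21.164)²) = 97.101736

97.102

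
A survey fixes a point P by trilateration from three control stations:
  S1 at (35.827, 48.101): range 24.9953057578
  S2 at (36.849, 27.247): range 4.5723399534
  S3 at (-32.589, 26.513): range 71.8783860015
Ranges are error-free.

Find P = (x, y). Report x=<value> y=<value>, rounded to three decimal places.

eq1: (x − 35.827)² + (y − 48.101)² = 24.9953057578²
eq2: (x − 36.849)² + (y − 27.247)² = 4.5723399534²
eq3: (x + 32.589)² + (y − 26.513)² = 71.8783860015²
eq2−eq1, eq2−eq3 (x²,y² cancel):
  -2.044·x + 41.708·y = 893.173303
  -138.876·x − 1.468·y = -5480.861802
det = -2.044·-1.468 − 41.708·-138.876 = 5795.240800
x = (893.173303·-1.468 − 41.708·-5480.861802) / 5795.240800 = 39.219182
y = (-2.044·-5480.861802 − 893.173303·-138.876) / 5795.240800 = 23.336945

x=39.219 y=23.337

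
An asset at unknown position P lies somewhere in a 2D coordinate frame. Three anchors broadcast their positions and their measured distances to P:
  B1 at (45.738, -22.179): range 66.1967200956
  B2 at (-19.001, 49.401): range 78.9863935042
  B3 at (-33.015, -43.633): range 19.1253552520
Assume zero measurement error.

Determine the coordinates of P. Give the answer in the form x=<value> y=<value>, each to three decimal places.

x=-20.044 y=-29.579

eq1: (x − 45.738)² + (y + 22.179)² = 66.1967200956²
eq2: (x + 19.001)² + (y − 49.401)² = 78.9863935042²
eq3: (x + 33.015)² + (y + 43.633)² = 19.1253552520²
eq1−eq3, eq1−eq2 (x²,y² cancel):
  -157.506·x − 42.908·y = 4426.182767
  -129.478·x + 143.160·y = -1639.220490
det = -157.506·143.160 − -42.908·-129.478 = -28104.200984
x = (4426.182767·143.160 − -42.908·-1639.220490) / -28104.200984 = -20.043859
y = (-157.506·-1639.220490 − 4426.182767·-129.478) / -28104.200984 = -29.578509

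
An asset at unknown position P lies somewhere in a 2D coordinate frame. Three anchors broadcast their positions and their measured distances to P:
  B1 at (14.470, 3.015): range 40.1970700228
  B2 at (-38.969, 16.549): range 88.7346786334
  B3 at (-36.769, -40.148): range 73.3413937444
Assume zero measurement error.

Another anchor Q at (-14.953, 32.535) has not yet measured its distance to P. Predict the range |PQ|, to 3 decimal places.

81.387

eq1: (x − 14.470)² + (y − 3.015)² = 40.1970700228²
eq2: (x + 38.969)² + (y − 16.549)² = 88.7346786334²
eq3: (x + 36.769)² + (y + 40.148)² = 73.3413937444²
eq1−eq3, eq1−eq2 (x²,y² cancel):
  -102.478·x − 86.326·y = -1017.805458
  -106.878·x + 27.068·y = -4684.057517
det = -102.478·27.068 − -86.326·-106.878 = -12000.224732
x = (-1017.805458·27.068 − -86.326·-4684.057517) / -12000.224732 = 35.991485
y = (-102.478·-4684.057517 − -1017.805458·-106.878) / -12000.224732 = -30.935407
|P − Q| = √((35.991485 − -14.953)² + (-30.935407 − 32.535)²) = 81.386934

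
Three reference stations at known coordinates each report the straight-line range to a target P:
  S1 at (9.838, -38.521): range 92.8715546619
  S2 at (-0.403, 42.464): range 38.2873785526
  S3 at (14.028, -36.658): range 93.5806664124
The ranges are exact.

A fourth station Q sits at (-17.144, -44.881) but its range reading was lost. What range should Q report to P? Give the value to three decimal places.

eq1: (x − 9.838)² + (y + 38.521)² = 92.8715546619²
eq2: (x + 0.403)² + (y − 42.464)² = 38.2873785526²
eq3: (x − 14.028)² + (y + 36.658)² = 93.5806664124²
eq3−eq1, eq3−eq2 (x²,y² cancel):
  -8.380·x − 3.726·y = 172.275398
  -28.862·x + 158.244·y = 7554.177727
det = -8.380·158.244 − -3.726·-28.862 = -1433.624532
x = (172.275398·158.244 − -3.726·7554.177727) / -1433.624532 = -38.649181
y = (-8.380·7554.177727 − 172.275398·-28.862) / -1433.624532 = 40.688336
|P − Q| = √((-38.649181 − -17.144)² + (40.688336 − -44.881)²) = 88.230290

88.230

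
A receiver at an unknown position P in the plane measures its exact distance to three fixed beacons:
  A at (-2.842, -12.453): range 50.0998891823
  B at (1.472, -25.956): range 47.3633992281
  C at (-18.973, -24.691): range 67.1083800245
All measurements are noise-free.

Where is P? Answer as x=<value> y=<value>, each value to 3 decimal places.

eq1: (x + 2.842)² + (y + 12.453)² = 50.0998891823²
eq2: (x − 1.472)² + (y + 25.956)² = 47.3633992281²
eq3: (x + 18.973)² + (y + 24.691)² = 67.1083800245²
eq1−eq2, eq1−eq3 (x²,y² cancel):
  8.628·x − 27.006·y = 779.433857
  -32.262·x − 24.476·y = -1187.069736
det = 8.628·-24.476 − -27.006·-32.262 = -1082.446500
x = (779.433857·-24.476 − -27.006·-1187.069736) / -1082.446500 = 47.240606
y = (8.628·-1187.069736 − 779.433857·-32.262) / -1082.446500 = -13.768863

x=47.241 y=-13.769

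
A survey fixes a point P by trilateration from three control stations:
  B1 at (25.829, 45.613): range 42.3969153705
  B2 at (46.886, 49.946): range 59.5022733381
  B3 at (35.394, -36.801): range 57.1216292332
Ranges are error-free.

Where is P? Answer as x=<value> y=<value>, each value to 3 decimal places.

eq1: (x − 25.829)² + (y − 45.613)² = 42.3969153705²
eq2: (x − 46.886)² + (y − 49.946)² = 59.5022733381²
eq3: (x − 35.394)² + (y + 36.801)² = 57.1216292332²
eq2−eq3, eq2−eq1 (x²,y² cancel):
  -22.984·x − 173.494·y = -1808.211069
  -42.114·x − 8.666·y = -202.194803
det = -22.984·-8.666 − -173.494·-42.114 = -7107.346972
x = (-1808.211069·-8.666 − -173.494·-202.194803) / -7107.346972 = 2.730924
y = (-22.984·-202.194803 − -1808.211069·-42.114) / -7107.346972 = 10.060541

x=2.731 y=10.061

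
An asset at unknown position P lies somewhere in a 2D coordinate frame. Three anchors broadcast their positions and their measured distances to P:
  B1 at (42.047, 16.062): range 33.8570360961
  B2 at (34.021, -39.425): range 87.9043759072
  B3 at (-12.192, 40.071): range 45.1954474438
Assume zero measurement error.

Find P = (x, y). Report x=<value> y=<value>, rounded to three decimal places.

eq1: (x − 42.047)² + (y − 16.062)² = 33.8570360961²
eq2: (x − 34.021)² + (y + 39.425)² = 87.9043759072²
eq3: (x + 12.192)² + (y − 40.071)² = 45.1954474438²
eq3−eq1, eq3−eq2 (x²,y² cancel):
  108.478·x − 48.018·y = 1167.937724
  92.426·x − 158.992·y = -4727.121673
det = 108.478·-158.992 − -48.018·92.426 = -12809.022508
x = (1167.937724·-158.992 − -48.018·-4727.121673) / -12809.022508 = 32.217890
y = (108.478·-4727.121673 − 1167.937724·92.426) / -12809.022508 = 48.460881

x=32.218 y=48.461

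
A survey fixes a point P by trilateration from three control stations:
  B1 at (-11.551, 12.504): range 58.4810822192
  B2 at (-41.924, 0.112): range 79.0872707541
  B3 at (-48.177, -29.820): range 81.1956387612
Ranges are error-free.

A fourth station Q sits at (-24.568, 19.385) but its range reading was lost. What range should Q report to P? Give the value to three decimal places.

72.918

eq1: (x + 11.551)² + (y − 12.504)² = 58.4810822192²
eq2: (x + 41.924)² + (y − 0.112)² = 79.0872707541²
eq3: (x + 48.177)² + (y + 29.820)² = 81.1956387612²
eq1−eq3, eq1−eq2 (x²,y² cancel):
  -73.252·x − 84.648·y = -252.214664
  -60.746·x − 24.784·y = -1366.900715
det = -73.252·-24.784 − -84.648·-60.746 = -3326.549840
x = (-252.214664·-24.784 − -84.648·-1366.900715) / -3326.549840 = 32.903317
y = (-73.252·-1366.900715 − -252.214664·-60.746) / -3326.549840 = -25.494035
|P − Q| = √((32.903317 − -24.568)² + (-25.494035 − 19.385)²) = 72.918311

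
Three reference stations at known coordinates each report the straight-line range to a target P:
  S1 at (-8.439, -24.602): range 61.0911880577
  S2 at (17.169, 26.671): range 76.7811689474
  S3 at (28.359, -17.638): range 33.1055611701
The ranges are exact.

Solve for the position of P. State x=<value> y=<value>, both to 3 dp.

eq1: (x + 8.439)² + (y + 24.602)² = 61.0911880577²
eq2: (x − 17.169)² + (y − 26.671)² = 76.7811689474²
eq3: (x − 28.359)² + (y + 17.638)² = 33.1055611701²
eq2−eq3, eq2−eq1 (x²,y² cancel):
  22.380·x − 88.618·y = 4908.584848
  -51.216·x − 102.546·y = 1833.572970
det = 22.380·-102.546 − -88.618·-51.216 = -6833.638968
x = (4908.584848·-102.546 − -88.618·1833.572970) / -6833.638968 = 49.880916
y = (22.380·1833.572970 − 4908.584848·-51.216) / -6833.638968 = -42.793224

x=49.881 y=-42.793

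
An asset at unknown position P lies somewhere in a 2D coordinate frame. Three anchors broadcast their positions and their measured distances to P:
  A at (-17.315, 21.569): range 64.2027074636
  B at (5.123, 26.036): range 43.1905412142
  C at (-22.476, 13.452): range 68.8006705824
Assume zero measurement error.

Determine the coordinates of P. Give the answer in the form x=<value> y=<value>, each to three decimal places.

eq1: (x + 17.315)² + (y − 21.569)² = 64.2027074636²
eq2: (x − 5.123)² + (y − 26.036)² = 43.1905412142²
eq3: (x + 22.476)² + (y − 13.452)² = 68.8006705824²
eq3−eq1, eq3−eq2 (x²,y² cancel):
  10.322·x + 16.234·y = 690.448733
  55.198·x + 25.168·y = 2886.100967
det = 10.322·25.168 − 16.234·55.198 = -636.300236
x = (690.448733·25.168 − 16.234·2886.100967) / -636.300236 = 46.323650
y = (10.322·2886.100967 − 690.448733·55.198) / -636.300236 = 13.077246

x=46.324 y=13.077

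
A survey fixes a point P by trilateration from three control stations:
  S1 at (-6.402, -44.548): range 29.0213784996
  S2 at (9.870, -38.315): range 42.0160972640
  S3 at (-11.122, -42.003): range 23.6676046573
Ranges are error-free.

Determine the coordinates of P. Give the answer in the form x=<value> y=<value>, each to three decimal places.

x=-31.208 y=-29.484

eq1: (x + 6.402)² + (y + 44.548)² = 29.0213784996²
eq2: (x − 9.870)² + (y + 38.315)² = 42.0160972640²
eq3: (x + 11.122)² + (y + 42.003)² = 23.6676046573²
eq2−eq1, eq2−eq3 (x²,y² cancel):
  -32.544·x − 12.466·y = 1383.165802
  -41.984·x − 7.376·y = 1527.691687
det = -32.544·-7.376 − -12.466·-41.984 = -283.328000
x = (1383.165802·-7.376 − -12.466·1527.691687) / -283.328000 = -31.207553
y = (-32.544·1527.691687 − 1383.165802·-41.984) / -283.328000 = -29.483972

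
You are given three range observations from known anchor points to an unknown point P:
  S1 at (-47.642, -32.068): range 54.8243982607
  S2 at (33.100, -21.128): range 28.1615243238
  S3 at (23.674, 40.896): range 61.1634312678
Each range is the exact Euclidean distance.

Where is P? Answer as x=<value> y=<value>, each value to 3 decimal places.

x=5.186 y=-17.406

eq1: (x + 47.642)² + (y + 32.068)² = 54.8243982607²
eq2: (x − 33.100)² + (y + 21.128)² = 28.1615243238²
eq3: (x − 23.674)² + (y − 40.896)² = 61.1634312678²
eq2−eq1, eq2−eq3 (x²,y² cancel):
  -161.484·x − 21.880·y = -456.528788
  -18.852·x + 124.048·y = -2256.955164
det = -161.484·124.048 − -21.880·-18.852 = -20444.248992
x = (-456.528788·124.048 − -21.880·-2256.955164) / -20444.248992 = 5.185500
y = (-161.484·-2256.955164 − -456.528788·-18.852) / -20444.248992 = -17.406150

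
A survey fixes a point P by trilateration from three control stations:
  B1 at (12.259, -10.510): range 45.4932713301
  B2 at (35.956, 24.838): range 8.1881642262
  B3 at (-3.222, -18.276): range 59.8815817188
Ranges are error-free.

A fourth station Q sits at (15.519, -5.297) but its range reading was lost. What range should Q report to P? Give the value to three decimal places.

39.417

eq1: (x − 12.259)² + (y + 10.510)² = 45.4932713301²
eq2: (x − 35.956)² + (y − 24.838)² = 8.1881642262²
eq3: (x + 3.222)² + (y + 18.276)² = 59.8815817188²
eq3−eq2, eq3−eq1 (x²,y² cancel):
  78.356·x + 86.228·y = 5084.124516
  30.962·x + 15.532·y = 1432.515814
det = 78.356·15.532 − 86.228·30.962 = -1452.765944
x = (5084.124516·15.532 − 86.228·1432.515814) / -1452.765944 = 30.670014
y = (78.356·1432.515814 − 5084.124516·30.962) / -1452.765944 = 31.091350
|P − Q| = √((30.670014 − 15.519)² + (31.091350 − -5.297)²) = 39.416560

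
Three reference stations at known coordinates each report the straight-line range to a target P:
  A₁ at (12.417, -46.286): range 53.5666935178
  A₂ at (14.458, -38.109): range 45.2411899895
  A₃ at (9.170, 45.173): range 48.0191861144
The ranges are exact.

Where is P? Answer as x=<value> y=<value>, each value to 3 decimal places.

eq1: (x − 12.417)² + (y + 46.286)² = 53.5666935178²
eq2: (x − 14.458)² + (y + 38.109)² = 45.2411899895²
eq3: (x − 9.170)² + (y − 45.173)² = 48.0191861144²
eq1−eq2, eq1−eq3 (x²,y² cancel):
  4.082·x + 16.354·y = 187.379343
  -6.494·x + 182.918·y = 391.661563
det = 4.082·182.918 − 16.354·-6.494 = 852.874152
x = (187.379343·182.918 − 16.354·391.661563) / 852.874152 = 32.677531
y = (4.082·391.661563 − 187.379343·-6.494) / 852.874152 = 3.301312

x=32.678 y=3.301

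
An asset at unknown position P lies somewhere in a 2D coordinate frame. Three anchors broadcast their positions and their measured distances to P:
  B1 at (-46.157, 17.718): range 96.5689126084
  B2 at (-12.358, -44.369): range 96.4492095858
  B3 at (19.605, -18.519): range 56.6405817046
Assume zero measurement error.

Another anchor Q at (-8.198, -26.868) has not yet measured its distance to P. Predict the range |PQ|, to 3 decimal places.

80.779

eq1: (x + 46.157)² + (y − 17.718)² = 96.5689126084²
eq2: (x + 12.358)² + (y + 44.369)² = 96.4492095858²
eq3: (x − 19.605)² + (y + 18.519)² = 56.6405817046²
eq1−eq2, eq1−eq3 (x²,y² cancel):
  67.598·x − 124.174·y = -299.962995
  131.524·x − 72.474·y = 4400.312600
det = 67.598·-72.474 − -124.174·131.524 = 11432.763724
x = (-299.962995·-72.474 − -124.174·4400.312600) / 11432.763724 = 49.694365
y = (67.598·4400.312600 − -299.962995·131.524) / 11432.763724 = 29.468348
|P − Q| = √((49.694365 − -8.198)² + (29.468348 − -26.868)²) = 80.779391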